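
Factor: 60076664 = 2^3*73^1*102871^1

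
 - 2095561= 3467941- 5563502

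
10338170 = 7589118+2749052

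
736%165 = 76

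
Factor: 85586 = 2^1*42793^1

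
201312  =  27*7456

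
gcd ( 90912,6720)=96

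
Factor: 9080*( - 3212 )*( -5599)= 163294611040 = 2^5 * 5^1 * 11^2 * 73^1*227^1*509^1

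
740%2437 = 740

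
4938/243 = 20 + 26/81 =20.32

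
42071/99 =424 + 95/99 = 424.96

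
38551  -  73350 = -34799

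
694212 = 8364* 83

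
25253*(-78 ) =-1969734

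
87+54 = 141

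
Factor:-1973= -1973^1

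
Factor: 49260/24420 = 11^(  -  1)*37^( - 1)*821^1=821/407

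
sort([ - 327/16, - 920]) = [ - 920,-327/16]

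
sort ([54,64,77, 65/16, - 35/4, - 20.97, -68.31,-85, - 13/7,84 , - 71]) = [-85,-71, - 68.31,-20.97, - 35/4,  -  13/7, 65/16 , 54, 64,77, 84] 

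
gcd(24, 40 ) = 8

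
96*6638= 637248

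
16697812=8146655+8551157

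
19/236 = 19/236 = 0.08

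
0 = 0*40818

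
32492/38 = 855+ 1/19 = 855.05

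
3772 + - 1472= 2300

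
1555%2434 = 1555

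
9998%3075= 773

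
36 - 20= 16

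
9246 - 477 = 8769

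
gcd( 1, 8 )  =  1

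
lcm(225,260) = 11700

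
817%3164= 817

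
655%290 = 75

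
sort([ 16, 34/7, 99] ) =[34/7,  16,99]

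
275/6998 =275/6998 = 0.04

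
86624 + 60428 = 147052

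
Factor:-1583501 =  - 59^1*26839^1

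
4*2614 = 10456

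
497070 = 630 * 789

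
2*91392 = 182784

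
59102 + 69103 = 128205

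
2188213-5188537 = - 3000324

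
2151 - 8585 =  - 6434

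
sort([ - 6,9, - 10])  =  [ - 10, - 6, 9 ]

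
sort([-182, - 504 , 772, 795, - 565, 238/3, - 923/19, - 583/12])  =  [-565, - 504, - 182,  -  583/12 , - 923/19,238/3, 772, 795 ] 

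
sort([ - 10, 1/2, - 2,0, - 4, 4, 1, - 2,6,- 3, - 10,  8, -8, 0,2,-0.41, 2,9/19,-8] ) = [ - 10, - 10, - 8, - 8, - 4, - 3, - 2, - 2,-0.41, 0,0, 9/19, 1/2, 1, 2 , 2, 4, 6, 8]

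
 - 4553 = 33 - 4586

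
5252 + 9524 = 14776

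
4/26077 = 4/26077 = 0.00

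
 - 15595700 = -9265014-6330686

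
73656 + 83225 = 156881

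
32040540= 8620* 3717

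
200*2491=498200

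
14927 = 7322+7605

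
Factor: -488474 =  - 2^1*7^1 * 23^1*37^1*41^1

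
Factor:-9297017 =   -  9297017^1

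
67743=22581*3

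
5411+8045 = 13456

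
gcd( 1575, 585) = 45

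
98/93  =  98/93 = 1.05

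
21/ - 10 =-3 + 9/10 = - 2.10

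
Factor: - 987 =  - 3^1 *7^1*47^1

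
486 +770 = 1256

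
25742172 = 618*41654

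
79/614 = 79/614 = 0.13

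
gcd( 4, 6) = 2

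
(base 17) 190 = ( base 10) 442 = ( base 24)IA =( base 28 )FM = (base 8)672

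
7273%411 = 286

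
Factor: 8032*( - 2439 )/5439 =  - 2^5*3^1*7^( - 2)*37^(  -  1)*251^1*271^1 = - 6530016/1813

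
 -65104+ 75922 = 10818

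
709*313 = 221917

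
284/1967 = 284/1967 = 0.14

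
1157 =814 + 343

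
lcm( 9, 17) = 153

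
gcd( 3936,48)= 48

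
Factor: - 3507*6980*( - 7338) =179625874680 = 2^3*3^2 * 5^1*7^1*167^1*349^1* 1223^1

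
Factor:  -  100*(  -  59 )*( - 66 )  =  -2^3*3^1 * 5^2*11^1*59^1= -389400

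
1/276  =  1/276=0.00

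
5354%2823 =2531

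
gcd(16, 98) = 2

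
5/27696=5/27696 = 0.00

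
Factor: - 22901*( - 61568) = 2^7*13^1*37^1*22901^1 = 1409968768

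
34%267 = 34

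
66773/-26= - 2569 + 21/26 = - 2568.19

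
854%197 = 66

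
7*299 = 2093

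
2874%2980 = 2874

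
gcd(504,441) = 63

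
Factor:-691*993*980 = - 672439740= - 2^2*3^1  *5^1*7^2*331^1 * 691^1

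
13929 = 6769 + 7160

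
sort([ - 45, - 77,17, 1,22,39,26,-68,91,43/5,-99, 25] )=[ -99, - 77,  -  68,-45,1 , 43/5,17,22,25, 26, 39,91]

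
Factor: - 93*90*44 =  - 2^3*3^3 * 5^1 * 11^1*31^1 = - 368280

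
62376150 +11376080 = 73752230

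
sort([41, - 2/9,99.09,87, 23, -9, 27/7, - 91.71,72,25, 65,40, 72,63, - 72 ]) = [-91.71 , - 72,-9,-2/9,27/7,23,25,40 , 41,63, 65,72, 72, 87,99.09]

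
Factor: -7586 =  - 2^1*3793^1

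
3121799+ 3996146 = 7117945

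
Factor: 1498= 2^1*7^1*107^1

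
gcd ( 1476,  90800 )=4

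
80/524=20/131  =  0.15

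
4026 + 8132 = 12158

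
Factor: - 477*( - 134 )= 2^1 * 3^2*53^1*67^1 = 63918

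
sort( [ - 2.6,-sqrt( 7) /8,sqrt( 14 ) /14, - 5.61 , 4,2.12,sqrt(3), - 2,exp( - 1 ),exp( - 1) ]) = [ - 5.61, - 2.6, - 2 , - sqrt( 7) /8, sqrt( 14 ) /14,exp( -1 ), exp( - 1), sqrt(3) , 2.12,  4 ] 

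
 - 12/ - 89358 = 2/14893 = 0.00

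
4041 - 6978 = -2937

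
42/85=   42/85 =0.49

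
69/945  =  23/315 = 0.07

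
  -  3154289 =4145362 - 7299651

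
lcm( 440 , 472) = 25960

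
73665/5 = 14733   =  14733.00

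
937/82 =11 + 35/82 = 11.43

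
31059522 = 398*78039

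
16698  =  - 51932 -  -68630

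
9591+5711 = 15302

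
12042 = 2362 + 9680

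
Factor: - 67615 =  - 5^1*13523^1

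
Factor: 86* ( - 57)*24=-2^4 * 3^2*19^1* 43^1 = - 117648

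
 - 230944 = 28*( - 8248)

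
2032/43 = 47+ 11/43 = 47.26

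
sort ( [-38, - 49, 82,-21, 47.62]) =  [ - 49,-38,-21, 47.62, 82 ]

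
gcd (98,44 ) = 2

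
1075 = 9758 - 8683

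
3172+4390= 7562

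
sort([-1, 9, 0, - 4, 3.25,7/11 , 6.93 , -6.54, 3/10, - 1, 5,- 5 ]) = [ - 6.54, - 5, - 4,  -  1,  -  1, 0, 3/10, 7/11, 3.25,5, 6.93, 9 ]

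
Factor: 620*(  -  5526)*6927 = -2^3*3^3*5^1* 31^1*307^1*2309^1  =  -23732733240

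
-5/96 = - 5/96 = -0.05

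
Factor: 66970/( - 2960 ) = -181/8 = -  2^( - 3) * 181^1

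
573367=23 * 24929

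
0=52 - 52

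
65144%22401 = 20342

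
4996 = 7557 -2561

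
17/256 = 17/256  =  0.07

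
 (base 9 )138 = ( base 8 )164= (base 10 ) 116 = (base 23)51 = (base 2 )1110100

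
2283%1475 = 808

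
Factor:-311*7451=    - 311^1 * 7451^1=- 2317261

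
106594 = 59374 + 47220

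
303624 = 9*33736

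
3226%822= 760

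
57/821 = 57/821 = 0.07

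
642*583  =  374286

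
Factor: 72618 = 2^1*3^1*7^2 * 13^1*19^1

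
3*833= 2499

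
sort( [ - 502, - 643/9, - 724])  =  [ - 724, - 502, - 643/9]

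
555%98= 65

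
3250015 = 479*6785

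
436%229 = 207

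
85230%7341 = 4479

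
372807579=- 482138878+854946457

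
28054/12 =2337+5/6 = 2337.83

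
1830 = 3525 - 1695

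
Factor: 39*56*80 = 174720 = 2^7 * 3^1*5^1*7^1*13^1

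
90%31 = 28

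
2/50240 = 1/25120 = 0.00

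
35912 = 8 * 4489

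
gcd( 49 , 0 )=49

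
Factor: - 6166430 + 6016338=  - 150092  =  -2^2*157^1*239^1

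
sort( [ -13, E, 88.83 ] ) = [  -  13, E , 88.83 ]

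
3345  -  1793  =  1552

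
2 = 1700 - 1698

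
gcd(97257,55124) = 1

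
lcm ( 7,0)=0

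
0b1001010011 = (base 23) 12k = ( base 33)I1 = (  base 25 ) NK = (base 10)595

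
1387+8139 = 9526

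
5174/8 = 646 + 3/4 = 646.75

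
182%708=182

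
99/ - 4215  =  -1 + 1372/1405  =  -0.02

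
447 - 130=317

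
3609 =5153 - 1544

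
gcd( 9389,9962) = 1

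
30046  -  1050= 28996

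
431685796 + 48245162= 479930958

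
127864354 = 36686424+91177930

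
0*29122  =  0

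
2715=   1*2715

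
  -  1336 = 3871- 5207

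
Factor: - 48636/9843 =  - 2^2*3^1*7^1*17^ ( - 1 ) = - 84/17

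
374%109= 47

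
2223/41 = 54 + 9/41 = 54.22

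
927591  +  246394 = 1173985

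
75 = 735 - 660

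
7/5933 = 7/5933 = 0.00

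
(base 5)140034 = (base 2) 1011000001100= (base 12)3324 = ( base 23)af9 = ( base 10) 5644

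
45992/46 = 999 + 19/23 = 999.83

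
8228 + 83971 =92199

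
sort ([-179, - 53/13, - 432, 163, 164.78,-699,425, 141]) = [ - 699 , - 432 ,  -  179, - 53/13, 141,163,164.78,  425] 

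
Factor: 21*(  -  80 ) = - 1680 = - 2^4*3^1*5^1*7^1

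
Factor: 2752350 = 2^1*3^1*5^2*59^1*311^1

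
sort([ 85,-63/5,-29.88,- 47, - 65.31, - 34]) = [-65.31, - 47 ,- 34,-29.88,-63/5, 85]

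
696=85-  - 611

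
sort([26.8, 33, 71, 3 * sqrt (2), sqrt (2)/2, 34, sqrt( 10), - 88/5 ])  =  [ - 88/5,sqrt(2)/2,sqrt( 10),3*sqrt(2),26.8, 33,34, 71 ]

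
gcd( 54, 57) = 3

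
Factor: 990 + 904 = 1894=2^1*947^1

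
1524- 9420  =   - 7896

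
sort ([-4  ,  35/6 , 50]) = [  -  4,35/6,  50 ] 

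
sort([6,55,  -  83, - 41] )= [  -  83, - 41,6,55 ]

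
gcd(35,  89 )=1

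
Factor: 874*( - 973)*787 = -2^1*7^1*19^1 * 23^1 * 139^1 * 787^1 = - 669266374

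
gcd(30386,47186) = 2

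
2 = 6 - 4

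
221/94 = 221/94 = 2.35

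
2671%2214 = 457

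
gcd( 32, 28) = 4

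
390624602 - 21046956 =369577646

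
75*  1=75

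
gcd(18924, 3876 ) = 228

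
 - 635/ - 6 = 635/6=105.83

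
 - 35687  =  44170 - 79857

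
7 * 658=4606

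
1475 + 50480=51955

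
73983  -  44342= 29641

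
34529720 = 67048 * 515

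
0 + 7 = 7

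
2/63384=1/31692=0.00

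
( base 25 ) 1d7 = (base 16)3bd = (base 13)588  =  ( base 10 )957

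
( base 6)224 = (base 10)88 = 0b1011000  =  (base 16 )58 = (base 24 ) 3g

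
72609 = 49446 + 23163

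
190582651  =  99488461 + 91094190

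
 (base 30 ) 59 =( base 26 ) 63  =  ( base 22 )75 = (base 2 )10011111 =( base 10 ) 159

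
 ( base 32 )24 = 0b1000100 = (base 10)68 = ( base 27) 2E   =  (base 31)26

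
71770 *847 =60789190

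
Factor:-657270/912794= -3^2* 5^1 * 67^1*109^1 * 229^(-1 )*1993^( - 1) =-328635/456397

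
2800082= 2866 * 977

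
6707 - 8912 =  - 2205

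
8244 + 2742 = 10986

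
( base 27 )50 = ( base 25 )5a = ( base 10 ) 135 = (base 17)7G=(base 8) 207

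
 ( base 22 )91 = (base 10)199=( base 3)21101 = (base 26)7H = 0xc7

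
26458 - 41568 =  - 15110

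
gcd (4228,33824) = 4228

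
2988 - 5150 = -2162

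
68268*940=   64171920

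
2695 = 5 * 539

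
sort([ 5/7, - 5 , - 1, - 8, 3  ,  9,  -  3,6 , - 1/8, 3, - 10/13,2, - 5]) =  [-8 , - 5,  -  5, - 3, - 1, - 10/13, - 1/8, 5/7,  2, 3,3,6,  9]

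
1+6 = 7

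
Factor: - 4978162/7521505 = -2^1*5^( - 1)*7^1*73^1*229^ ( - 1)*4871^1*6569^(-1 ) 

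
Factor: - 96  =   - 2^5*3^1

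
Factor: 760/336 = 95/42 =2^( - 1 ) * 3^( - 1 )*5^1*7^( - 1)*19^1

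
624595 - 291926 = 332669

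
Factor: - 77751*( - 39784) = 3093245784 = 2^3*3^2*53^1 * 163^1*4973^1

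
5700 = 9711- 4011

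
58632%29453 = 29179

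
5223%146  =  113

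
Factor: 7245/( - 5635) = -3^2 * 7^( - 1 )=-9/7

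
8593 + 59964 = 68557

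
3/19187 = 3/19187 = 0.00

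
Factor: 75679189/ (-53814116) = - 2^(-2)*17^1*271^1* 2297^(  -  1) * 5857^( - 1) * 16427^1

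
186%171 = 15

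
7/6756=7/6756 = 0.00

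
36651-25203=11448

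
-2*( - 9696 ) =19392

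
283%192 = 91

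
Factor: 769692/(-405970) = -2^1*3^1*5^( - 1) * 7^3*11^1 * 17^1*40597^( - 1)=- 384846/202985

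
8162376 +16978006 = 25140382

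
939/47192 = 939/47192 =0.02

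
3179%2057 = 1122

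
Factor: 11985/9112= 2^( - 3)*3^1 * 5^1 * 47^1  *  67^( - 1)  =  705/536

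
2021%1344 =677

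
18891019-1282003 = 17609016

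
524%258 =8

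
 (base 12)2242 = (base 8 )7322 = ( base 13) 195b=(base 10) 3794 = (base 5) 110134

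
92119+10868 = 102987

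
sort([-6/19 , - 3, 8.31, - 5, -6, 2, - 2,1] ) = [ - 6, - 5, - 3, - 2, - 6/19, 1 , 2, 8.31 ] 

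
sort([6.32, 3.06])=[ 3.06,6.32 ] 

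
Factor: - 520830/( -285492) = 2^( - 1)*3^3* 5^1 * 37^( - 1) = 135/74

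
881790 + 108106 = 989896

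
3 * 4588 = 13764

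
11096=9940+1156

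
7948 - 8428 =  - 480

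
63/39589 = 63/39589 = 0.00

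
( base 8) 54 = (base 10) 44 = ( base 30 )1E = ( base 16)2c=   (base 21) 22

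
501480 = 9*55720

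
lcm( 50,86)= 2150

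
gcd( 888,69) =3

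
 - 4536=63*( - 72) 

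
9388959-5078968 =4309991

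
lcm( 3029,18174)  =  18174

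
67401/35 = 67401/35 = 1925.74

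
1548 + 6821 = 8369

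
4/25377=4/25377 = 0.00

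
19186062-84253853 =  - 65067791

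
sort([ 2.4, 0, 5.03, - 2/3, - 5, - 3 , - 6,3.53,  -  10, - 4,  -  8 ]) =[ - 10,-8, -6, - 5 , - 4 , - 3 , - 2/3, 0, 2.4, 3.53, 5.03 ]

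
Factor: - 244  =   - 2^2 *61^1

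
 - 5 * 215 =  - 1075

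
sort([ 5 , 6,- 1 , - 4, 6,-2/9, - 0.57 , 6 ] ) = [ - 4, - 1, - 0.57,-2/9,  5, 6,6, 6] 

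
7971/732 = 10 + 217/244 = 10.89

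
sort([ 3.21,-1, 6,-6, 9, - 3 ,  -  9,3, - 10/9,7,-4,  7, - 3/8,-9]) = [ - 9, - 9, - 6, - 4, - 3, - 10/9, - 1,-3/8, 3,3.21,6,7,7, 9 ] 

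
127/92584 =127/92584 = 0.00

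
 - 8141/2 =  - 4071 + 1/2 =- 4070.50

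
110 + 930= 1040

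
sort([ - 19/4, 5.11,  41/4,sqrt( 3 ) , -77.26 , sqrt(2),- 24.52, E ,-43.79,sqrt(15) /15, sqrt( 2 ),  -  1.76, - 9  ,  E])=[- 77.26,- 43.79, - 24.52,- 9, - 19/4, - 1.76,sqrt(15) /15, sqrt( 2), sqrt(2 ) , sqrt( 3),E,E,5.11, 41/4 ]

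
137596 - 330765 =-193169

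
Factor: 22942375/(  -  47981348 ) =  - 2^( - 2) * 5^3*53^1  *  3463^1 * 11995337^( - 1 )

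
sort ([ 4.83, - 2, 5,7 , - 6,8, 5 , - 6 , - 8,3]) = [ - 8 , - 6,-6, - 2, 3, 4.83,5,5,7,8 ]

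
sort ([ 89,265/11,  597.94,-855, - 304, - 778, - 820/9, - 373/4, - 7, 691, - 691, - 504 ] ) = [ - 855, - 778, - 691, - 504, - 304, -373/4,-820/9,-7,265/11,89,597.94,691 ]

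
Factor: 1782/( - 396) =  - 2^(- 1)*3^2  =  - 9/2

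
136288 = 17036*8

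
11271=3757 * 3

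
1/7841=1/7841 = 0.00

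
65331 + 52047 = 117378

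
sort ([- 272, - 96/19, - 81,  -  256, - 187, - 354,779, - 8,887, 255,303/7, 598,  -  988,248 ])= [ - 988, - 354, - 272, - 256, - 187, - 81,-8, - 96/19,303/7, 248,  255,598,779,887 ]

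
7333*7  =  51331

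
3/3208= 3/3208= 0.00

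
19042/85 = 19042/85 = 224.02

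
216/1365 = 72/455 =0.16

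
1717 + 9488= 11205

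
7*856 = 5992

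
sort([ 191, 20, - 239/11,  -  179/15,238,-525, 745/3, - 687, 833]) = [-687,-525, - 239/11,-179/15, 20,191,238,745/3, 833]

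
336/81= 112/27 = 4.15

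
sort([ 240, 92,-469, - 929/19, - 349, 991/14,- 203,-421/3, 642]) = [- 469,  -  349, - 203, - 421/3, - 929/19, 991/14, 92,240,642] 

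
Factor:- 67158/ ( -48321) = 82/59 = 2^1 * 41^1 *59^( - 1)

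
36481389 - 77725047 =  - 41243658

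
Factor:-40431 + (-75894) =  - 116325 = -3^2 * 5^2 * 11^1*47^1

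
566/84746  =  283/42373 =0.01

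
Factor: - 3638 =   -  2^1*17^1*107^1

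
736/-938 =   -  1 + 101/469 = - 0.78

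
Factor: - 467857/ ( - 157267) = 949/319 = 11^( - 1)*13^1*29^( - 1)*73^1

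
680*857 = 582760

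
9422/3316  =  2 + 1395/1658 = 2.84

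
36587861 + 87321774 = 123909635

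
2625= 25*105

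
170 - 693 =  - 523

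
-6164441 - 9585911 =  - 15750352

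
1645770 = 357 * 4610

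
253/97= 253/97 = 2.61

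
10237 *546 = 5589402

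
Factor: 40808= 2^3*5101^1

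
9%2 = 1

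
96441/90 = 32147/30 = 1071.57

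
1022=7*146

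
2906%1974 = 932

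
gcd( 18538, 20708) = 62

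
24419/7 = 3488 + 3/7 = 3488.43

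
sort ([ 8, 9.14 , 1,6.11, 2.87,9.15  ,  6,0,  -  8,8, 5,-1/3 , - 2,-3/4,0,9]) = [ - 8, - 2,-3/4,-1/3,0,0,1, 2.87,5,6,6.11,8,8, 9,9.14, 9.15] 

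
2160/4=540 = 540.00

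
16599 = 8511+8088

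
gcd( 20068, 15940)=4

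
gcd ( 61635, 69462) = 3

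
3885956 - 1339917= 2546039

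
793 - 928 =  - 135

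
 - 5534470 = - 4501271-1033199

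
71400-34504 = 36896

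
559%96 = 79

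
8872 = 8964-92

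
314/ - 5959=  -  1+5645/5959 = - 0.05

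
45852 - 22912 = 22940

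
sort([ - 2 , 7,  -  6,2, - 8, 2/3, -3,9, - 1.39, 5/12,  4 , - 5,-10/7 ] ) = [ - 8,-6, - 5, - 3, - 2 ,-10/7,-1.39, 5/12, 2/3,2, 4, 7, 9] 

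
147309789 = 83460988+63848801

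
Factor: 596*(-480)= - 2^7 * 3^1 * 5^1*149^1 = -  286080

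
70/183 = 70/183 = 0.38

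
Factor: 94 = 2^1*47^1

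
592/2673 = 592/2673  =  0.22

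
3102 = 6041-2939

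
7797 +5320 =13117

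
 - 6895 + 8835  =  1940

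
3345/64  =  52 + 17/64 = 52.27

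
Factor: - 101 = - 101^1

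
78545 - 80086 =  - 1541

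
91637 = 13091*7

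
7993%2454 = 631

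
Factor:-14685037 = -983^1*14939^1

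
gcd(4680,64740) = 780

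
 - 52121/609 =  - 52121/609 = - 85.58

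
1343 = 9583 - 8240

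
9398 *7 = 65786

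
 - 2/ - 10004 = 1/5002  =  0.00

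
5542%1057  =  257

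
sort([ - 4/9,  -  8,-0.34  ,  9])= [ - 8, - 4/9,-0.34, 9] 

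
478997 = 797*601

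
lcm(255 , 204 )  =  1020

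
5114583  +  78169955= 83284538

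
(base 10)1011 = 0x3f3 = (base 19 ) 2f4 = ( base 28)183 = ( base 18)323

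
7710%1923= 18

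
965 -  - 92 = 1057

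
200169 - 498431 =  -298262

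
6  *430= 2580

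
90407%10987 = 2511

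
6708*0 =0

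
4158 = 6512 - 2354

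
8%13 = 8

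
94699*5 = 473495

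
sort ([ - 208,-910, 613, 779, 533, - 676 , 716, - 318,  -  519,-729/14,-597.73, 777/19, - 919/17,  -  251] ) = [ - 910 , - 676, - 597.73, - 519, - 318, - 251,  -  208, -919/17, - 729/14, 777/19, 533,613, 716, 779] 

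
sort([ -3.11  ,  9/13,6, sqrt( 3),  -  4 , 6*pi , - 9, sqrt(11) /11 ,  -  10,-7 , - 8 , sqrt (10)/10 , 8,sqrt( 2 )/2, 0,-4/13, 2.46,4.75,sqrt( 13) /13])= [ - 10 ,-9, - 8 , - 7,-4, - 3.11,-4/13, 0,sqrt(13)/13,sqrt( 11)/11,sqrt(10 )/10,9/13 , sqrt(2)/2,  sqrt( 3),2.46, 4.75 , 6, 8,6*pi ]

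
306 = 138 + 168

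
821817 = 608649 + 213168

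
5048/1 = 5048 = 5048.00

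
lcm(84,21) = 84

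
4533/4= 1133+1/4 = 1133.25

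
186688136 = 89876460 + 96811676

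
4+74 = 78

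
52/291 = 52/291 = 0.18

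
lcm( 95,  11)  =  1045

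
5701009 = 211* 27019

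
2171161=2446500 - 275339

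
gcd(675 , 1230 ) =15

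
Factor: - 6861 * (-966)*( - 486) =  - 3221074836 = - 2^2*3^7*7^1 * 23^1*2287^1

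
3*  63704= 191112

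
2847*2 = 5694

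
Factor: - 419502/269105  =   - 834/535 = -2^1*3^1*5^(-1) * 107^ ( - 1) *139^1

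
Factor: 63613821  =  3^1 *21204607^1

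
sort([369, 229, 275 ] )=[229, 275,369 ] 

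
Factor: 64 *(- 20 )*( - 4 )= 5120 = 2^10*5^1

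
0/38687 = 0 = 0.00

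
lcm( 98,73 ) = 7154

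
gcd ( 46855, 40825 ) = 5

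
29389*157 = 4614073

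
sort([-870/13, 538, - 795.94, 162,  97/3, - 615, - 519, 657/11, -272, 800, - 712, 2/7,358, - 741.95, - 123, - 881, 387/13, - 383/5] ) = [-881, - 795.94, - 741.95,- 712 , - 615, - 519, - 272, - 123, - 383/5, - 870/13, 2/7,387/13, 97/3,657/11 , 162, 358, 538,800] 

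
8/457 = 8/457 = 0.02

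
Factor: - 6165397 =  - 7^1 * 79^1 * 11149^1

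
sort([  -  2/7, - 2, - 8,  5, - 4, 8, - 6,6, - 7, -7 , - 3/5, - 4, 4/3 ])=[  -  8, - 7, - 7, - 6, - 4, - 4, - 2, - 3/5, - 2/7,  4/3  ,  5, 6, 8 ] 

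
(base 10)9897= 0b10011010101001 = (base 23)ig7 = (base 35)82R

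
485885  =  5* 97177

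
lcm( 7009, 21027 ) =21027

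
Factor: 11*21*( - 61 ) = -3^1*7^1*11^1*61^1 = - 14091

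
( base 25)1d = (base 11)35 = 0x26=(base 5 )123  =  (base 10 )38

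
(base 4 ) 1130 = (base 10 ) 92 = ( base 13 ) 71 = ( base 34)2o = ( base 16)5C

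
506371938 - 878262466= - 371890528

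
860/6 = 143+1/3 = 143.33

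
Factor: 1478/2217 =2^1 * 3^( - 1 ) = 2/3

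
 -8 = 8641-8649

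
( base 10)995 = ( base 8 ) 1743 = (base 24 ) 1HB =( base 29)159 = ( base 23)1K6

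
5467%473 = 264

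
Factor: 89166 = 2^1* 3^1 * 7^1*11^1 * 193^1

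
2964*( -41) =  - 121524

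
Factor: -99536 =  - 2^4*6221^1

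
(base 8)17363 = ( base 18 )1683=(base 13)37B6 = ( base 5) 223143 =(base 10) 7923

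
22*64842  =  1426524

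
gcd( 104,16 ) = 8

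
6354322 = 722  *8801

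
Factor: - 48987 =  -3^2 * 5443^1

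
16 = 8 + 8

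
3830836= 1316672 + 2514164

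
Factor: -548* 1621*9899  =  -2^2*19^1*137^1 * 521^1*1621^1 = - 8793360892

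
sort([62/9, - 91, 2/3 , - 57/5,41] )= [ - 91,- 57/5,2/3,62/9,41 ] 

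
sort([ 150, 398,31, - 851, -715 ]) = [ - 851, - 715,31, 150,398 ] 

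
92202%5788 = 5382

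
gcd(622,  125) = 1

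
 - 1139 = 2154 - 3293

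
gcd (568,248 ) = 8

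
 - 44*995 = -43780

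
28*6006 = 168168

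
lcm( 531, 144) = 8496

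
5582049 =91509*61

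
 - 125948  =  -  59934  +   - 66014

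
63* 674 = 42462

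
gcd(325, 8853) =13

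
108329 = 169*641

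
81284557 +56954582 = 138239139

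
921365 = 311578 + 609787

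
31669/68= 31669/68 = 465.72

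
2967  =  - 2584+5551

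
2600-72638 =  - 70038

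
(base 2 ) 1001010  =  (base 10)74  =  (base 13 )59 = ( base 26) 2M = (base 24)32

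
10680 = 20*534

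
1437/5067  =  479/1689 = 0.28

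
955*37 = 35335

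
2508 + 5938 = 8446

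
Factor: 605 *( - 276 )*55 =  - 9183900 = - 2^2 * 3^1*5^2 *11^3*23^1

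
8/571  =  8/571=0.01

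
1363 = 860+503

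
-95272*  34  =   - 3239248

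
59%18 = 5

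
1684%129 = 7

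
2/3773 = 2/3773 = 0.00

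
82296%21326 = 18318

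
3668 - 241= 3427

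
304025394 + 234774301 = 538799695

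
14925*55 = 820875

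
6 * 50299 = 301794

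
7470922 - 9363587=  - 1892665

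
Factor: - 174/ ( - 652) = 87/326 = 2^( - 1 )*3^1 * 29^1*163^( - 1)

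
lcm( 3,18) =18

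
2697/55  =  49 + 2/55=49.04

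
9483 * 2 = 18966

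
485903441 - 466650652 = 19252789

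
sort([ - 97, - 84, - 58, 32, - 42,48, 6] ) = [ - 97, - 84,  -  58, - 42 , 6,32,48 ] 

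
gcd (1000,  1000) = 1000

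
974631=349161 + 625470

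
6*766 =4596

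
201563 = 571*353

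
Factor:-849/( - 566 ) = 3/2 = 2^( - 1 )*3^1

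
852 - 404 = 448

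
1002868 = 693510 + 309358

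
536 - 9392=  - 8856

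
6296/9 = 6296/9 = 699.56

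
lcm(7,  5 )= 35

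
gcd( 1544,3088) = 1544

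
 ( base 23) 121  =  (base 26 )M4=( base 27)l9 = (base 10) 576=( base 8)1100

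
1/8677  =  1/8677= 0.00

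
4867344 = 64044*76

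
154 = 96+58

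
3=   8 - 5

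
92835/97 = 92835/97 = 957.06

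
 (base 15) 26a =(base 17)1F6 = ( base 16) 226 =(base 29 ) is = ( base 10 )550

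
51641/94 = 51641/94 = 549.37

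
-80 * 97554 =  - 7804320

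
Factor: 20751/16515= 6917/5505=3^ (-1)*5^( - 1 )*367^(-1)*6917^1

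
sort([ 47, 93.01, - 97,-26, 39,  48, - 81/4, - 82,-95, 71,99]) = [ - 97, - 95, - 82, - 26,-81/4,39 , 47,  48, 71,93.01,99]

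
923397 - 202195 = 721202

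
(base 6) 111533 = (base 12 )55A9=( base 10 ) 9489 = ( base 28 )C2P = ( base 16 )2511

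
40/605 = 8/121 =0.07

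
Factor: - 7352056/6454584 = -3^( -2 )*79^1*157^( - 1)*571^(-1)*11633^1 = -919007/806823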